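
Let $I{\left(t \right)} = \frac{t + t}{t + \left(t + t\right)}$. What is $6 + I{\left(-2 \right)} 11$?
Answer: $\frac{40}{3} \approx 13.333$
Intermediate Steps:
$I{\left(t \right)} = \frac{2}{3}$ ($I{\left(t \right)} = \frac{2 t}{t + 2 t} = \frac{2 t}{3 t} = 2 t \frac{1}{3 t} = \frac{2}{3}$)
$6 + I{\left(-2 \right)} 11 = 6 + \frac{2}{3} \cdot 11 = 6 + \frac{22}{3} = \frac{40}{3}$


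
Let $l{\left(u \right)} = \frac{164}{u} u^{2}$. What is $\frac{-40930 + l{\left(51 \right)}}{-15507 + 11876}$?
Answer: $\frac{32566}{3631} \approx 8.9689$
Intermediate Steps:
$l{\left(u \right)} = 164 u$
$\frac{-40930 + l{\left(51 \right)}}{-15507 + 11876} = \frac{-40930 + 164 \cdot 51}{-15507 + 11876} = \frac{-40930 + 8364}{-3631} = \left(-32566\right) \left(- \frac{1}{3631}\right) = \frac{32566}{3631}$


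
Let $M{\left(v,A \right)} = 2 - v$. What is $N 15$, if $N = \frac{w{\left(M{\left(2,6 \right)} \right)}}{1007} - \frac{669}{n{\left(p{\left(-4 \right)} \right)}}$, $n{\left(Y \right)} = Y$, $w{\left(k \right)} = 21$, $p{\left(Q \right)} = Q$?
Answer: $\frac{10106505}{4028} \approx 2509.1$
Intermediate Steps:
$N = \frac{673767}{4028}$ ($N = \frac{21}{1007} - \frac{669}{-4} = 21 \cdot \frac{1}{1007} - - \frac{669}{4} = \frac{21}{1007} + \frac{669}{4} = \frac{673767}{4028} \approx 167.27$)
$N 15 = \frac{673767}{4028} \cdot 15 = \frac{10106505}{4028}$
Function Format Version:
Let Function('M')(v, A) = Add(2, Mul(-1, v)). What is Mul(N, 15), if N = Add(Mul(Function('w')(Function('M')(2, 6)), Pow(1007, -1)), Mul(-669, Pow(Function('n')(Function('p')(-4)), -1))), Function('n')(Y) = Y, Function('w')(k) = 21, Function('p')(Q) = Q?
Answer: Rational(10106505, 4028) ≈ 2509.1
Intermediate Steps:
N = Rational(673767, 4028) (N = Add(Mul(21, Pow(1007, -1)), Mul(-669, Pow(-4, -1))) = Add(Mul(21, Rational(1, 1007)), Mul(-669, Rational(-1, 4))) = Add(Rational(21, 1007), Rational(669, 4)) = Rational(673767, 4028) ≈ 167.27)
Mul(N, 15) = Mul(Rational(673767, 4028), 15) = Rational(10106505, 4028)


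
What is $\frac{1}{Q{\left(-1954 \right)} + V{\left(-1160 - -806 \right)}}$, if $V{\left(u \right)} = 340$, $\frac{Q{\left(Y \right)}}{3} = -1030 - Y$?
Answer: $\frac{1}{3112} \approx 0.00032134$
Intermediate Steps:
$Q{\left(Y \right)} = -3090 - 3 Y$ ($Q{\left(Y \right)} = 3 \left(-1030 - Y\right) = -3090 - 3 Y$)
$\frac{1}{Q{\left(-1954 \right)} + V{\left(-1160 - -806 \right)}} = \frac{1}{\left(-3090 - -5862\right) + 340} = \frac{1}{\left(-3090 + 5862\right) + 340} = \frac{1}{2772 + 340} = \frac{1}{3112}$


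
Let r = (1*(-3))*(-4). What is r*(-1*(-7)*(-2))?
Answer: -168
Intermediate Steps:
r = 12 (r = -3*(-4) = 12)
r*(-1*(-7)*(-2)) = 12*(-1*(-7)*(-2)) = 12*(7*(-2)) = 12*(-14) = -168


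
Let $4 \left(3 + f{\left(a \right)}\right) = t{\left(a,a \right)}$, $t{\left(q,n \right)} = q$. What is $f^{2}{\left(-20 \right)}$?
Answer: $64$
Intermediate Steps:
$f{\left(a \right)} = -3 + \frac{a}{4}$
$f^{2}{\left(-20 \right)} = \left(-3 + \frac{1}{4} \left(-20\right)\right)^{2} = \left(-3 - 5\right)^{2} = \left(-8\right)^{2} = 64$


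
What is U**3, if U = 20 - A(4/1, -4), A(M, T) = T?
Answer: 13824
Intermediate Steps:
U = 24 (U = 20 - 1*(-4) = 20 + 4 = 24)
U**3 = 24**3 = 13824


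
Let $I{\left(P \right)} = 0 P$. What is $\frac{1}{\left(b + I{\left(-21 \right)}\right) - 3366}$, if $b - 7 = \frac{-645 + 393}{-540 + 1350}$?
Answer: $- \frac{45}{151169} \approx -0.00029768$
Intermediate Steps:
$I{\left(P \right)} = 0$
$b = \frac{301}{45}$ ($b = 7 + \frac{-645 + 393}{-540 + 1350} = 7 - \frac{252}{810} = 7 - \frac{14}{45} = \frac{301}{45} \approx 6.6889$)
$\frac{1}{\left(b + I{\left(-21 \right)}\right) - 3366} = \frac{1}{\left(\frac{301}{45} + 0\right) - 3366} = \frac{1}{\frac{301}{45} - 3366} = \frac{1}{- \frac{151169}{45}} = - \frac{45}{151169}$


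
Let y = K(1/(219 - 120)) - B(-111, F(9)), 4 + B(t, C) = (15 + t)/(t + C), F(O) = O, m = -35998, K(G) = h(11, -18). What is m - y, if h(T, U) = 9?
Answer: -612171/17 ≈ -36010.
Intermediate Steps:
K(G) = 9
B(t, C) = -4 + (15 + t)/(C + t) (B(t, C) = -4 + (15 + t)/(t + C) = -4 + (15 + t)/(C + t))
y = 205/17 (y = 9 - (15 - 4*9 - 3*(-111))/(9 - 111) = 9 - (15 - 36 + 333)/(-102) = 9 - (-1)*312/102 = 9 - 1*(-52/17) = 9 + 52/17 = 205/17 ≈ 12.059)
m - y = -35998 - 1*205/17 = -35998 - 205/17 = -612171/17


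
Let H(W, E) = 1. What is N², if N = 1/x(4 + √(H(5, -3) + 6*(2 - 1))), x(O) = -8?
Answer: 1/64 ≈ 0.015625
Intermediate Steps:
N = -⅛ (N = 1/(-8) = -⅛ ≈ -0.12500)
N² = (-⅛)² = 1/64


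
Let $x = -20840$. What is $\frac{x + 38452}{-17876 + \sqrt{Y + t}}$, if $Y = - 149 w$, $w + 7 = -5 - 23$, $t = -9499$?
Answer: $- \frac{78708028}{79888915} - \frac{26418 i \sqrt{119}}{79888915} \approx -0.98522 - 0.0036073 i$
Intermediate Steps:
$w = -35$ ($w = -7 - 28 = -35$)
$Y = 5215$ ($Y = \left(-149\right) \left(-35\right) = 5215$)
$\frac{x + 38452}{-17876 + \sqrt{Y + t}} = \frac{-20840 + 38452}{-17876 + \sqrt{5215 - 9499}} = \frac{17612}{-17876 + \sqrt{-4284}} = \frac{17612}{-17876 + 6 i \sqrt{119}}$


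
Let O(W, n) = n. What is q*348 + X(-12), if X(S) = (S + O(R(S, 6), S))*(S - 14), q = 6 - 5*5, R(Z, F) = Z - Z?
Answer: -5988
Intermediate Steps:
R(Z, F) = 0
q = -19 (q = 6 - 25 = -19)
X(S) = 2*S*(-14 + S) (X(S) = (S + S)*(S - 14) = (2*S)*(-14 + S) = 2*S*(-14 + S))
q*348 + X(-12) = -19*348 + 2*(-12)*(-14 - 12) = -6612 + 2*(-12)*(-26) = -6612 + 624 = -5988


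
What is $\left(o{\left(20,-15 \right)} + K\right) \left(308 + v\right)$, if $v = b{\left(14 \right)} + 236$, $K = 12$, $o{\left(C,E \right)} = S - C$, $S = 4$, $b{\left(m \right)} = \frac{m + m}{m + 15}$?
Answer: $- \frac{63216}{29} \approx -2179.9$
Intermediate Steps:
$b{\left(m \right)} = \frac{2 m}{15 + m}$
$o{\left(C,E \right)} = 4 - C$
$v = \frac{6872}{29}$ ($v = 2 \cdot 14 \frac{1}{15 + 14} + 236 = 2 \cdot 14 \cdot \frac{1}{29} + 236 = \frac{28}{29} + 236 = \frac{6872}{29} \approx 236.97$)
$\left(o{\left(20,-15 \right)} + K\right) \left(308 + v\right) = \left(\left(4 - 20\right) + 12\right) \left(308 + \frac{6872}{29}\right) = \left(\left(4 - 20\right) + 12\right) \frac{15804}{29} = \left(-16 + 12\right) \frac{15804}{29} = \left(-4\right) \frac{15804}{29} = - \frac{63216}{29}$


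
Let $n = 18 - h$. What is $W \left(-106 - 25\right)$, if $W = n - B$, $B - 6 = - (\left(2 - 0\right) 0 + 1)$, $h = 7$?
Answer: $-786$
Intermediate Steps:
$n = 11$ ($n = 18 - 7 = 11$)
$B = 5$ ($B = 6 - \left(\left(2 - 0\right) 0 + 1\right) = 6 - \left(\left(2 + 0\right) 0 + 1\right) = 6 - \left(2 \cdot 0 + 1\right) = 6 - \left(0 + 1\right) = 6 - 1 = 5$)
$W = 6$ ($W = 11 - 5 = 6$)
$W \left(-106 - 25\right) = 6 \left(-106 - 25\right) = 6 \left(-131\right) = -786$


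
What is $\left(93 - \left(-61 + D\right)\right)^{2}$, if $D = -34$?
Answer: $35344$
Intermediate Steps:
$\left(93 - \left(-61 + D\right)\right)^{2} = \left(93 + \left(61 - -34\right)\right)^{2} = \left(93 + \left(61 + 34\right)\right)^{2} = \left(93 + 95\right)^{2} = 188^{2} = 35344$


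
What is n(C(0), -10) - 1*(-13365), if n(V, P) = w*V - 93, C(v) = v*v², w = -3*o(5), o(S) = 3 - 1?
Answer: 13272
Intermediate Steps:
o(S) = 2
w = -6 (w = -3*2 = -6)
C(v) = v³
n(V, P) = -93 - 6*V (n(V, P) = -6*V - 93 = -93 - 6*V)
n(C(0), -10) - 1*(-13365) = (-93 - 6*0³) - 1*(-13365) = (-93 - 6*0) + 13365 = (-93 + 0) + 13365 = -93 + 13365 = 13272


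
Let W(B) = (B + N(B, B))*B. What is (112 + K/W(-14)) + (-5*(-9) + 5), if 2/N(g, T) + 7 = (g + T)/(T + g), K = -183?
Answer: 96975/602 ≈ 161.09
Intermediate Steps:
N(g, T) = -1/3 (N(g, T) = 2/(-7 + (g + T)/(T + g)) = 2/(-7 + (T + g)/(T + g)) = 2/(-7 + 1) = 2/(-6) = 2*(-1/6) = -1/3)
W(B) = B*(-1/3 + B) (W(B) = (B - 1/3)*B = (-1/3 + B)*B = B*(-1/3 + B))
(112 + K/W(-14)) + (-5*(-9) + 5) = (112 - 183*(-1/(14*(-1/3 - 14)))) + (-5*(-9) + 5) = (112 - 183/((-14*(-43/3)))) + (45 + 5) = (112 - 183/602/3) + 50 = (112 - 183*3/602) + 50 = (112 - 549/602) + 50 = 66875/602 + 50 = 96975/602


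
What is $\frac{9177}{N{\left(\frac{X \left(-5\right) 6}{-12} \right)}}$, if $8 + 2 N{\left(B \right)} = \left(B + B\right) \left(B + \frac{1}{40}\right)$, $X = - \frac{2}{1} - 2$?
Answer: $\frac{36708}{383} \approx 95.843$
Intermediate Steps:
$X = -4$ ($X = \left(-2\right) 1 - 2 = -2 - 2 = -4$)
$N{\left(B \right)} = -4 + B \left(\frac{1}{40} + B\right)$ ($N{\left(B \right)} = -4 + \frac{\left(B + B\right) \left(B + \frac{1}{40}\right)}{2} = -4 + \frac{2 B \left(B + \frac{1}{40}\right)}{2} = -4 + \frac{2 B \left(\frac{1}{40} + B\right)}{2} = -4 + B \left(\frac{1}{40} + B\right)$)
$\frac{9177}{N{\left(\frac{X \left(-5\right) 6}{-12} \right)}} = \frac{9177}{-4 + \left(\frac{\left(-4\right) \left(-5\right) 6}{-12}\right)^{2} + \frac{\left(-4\right) \left(-5\right) 6 \frac{1}{-12}}{40}} = \frac{9177}{-4 + \left(20 \cdot 6 \left(- \frac{1}{12}\right)\right)^{2} + \frac{20 \cdot 6 \left(- \frac{1}{12}\right)}{40}} = \frac{9177}{-4 + \left(120 \left(- \frac{1}{12}\right)\right)^{2} + \frac{120 \left(- \frac{1}{12}\right)}{40}} = \frac{9177}{-4 + \left(-10\right)^{2} + \frac{1}{40} \left(-10\right)} = \frac{9177}{-4 + 100 - \frac{1}{4}} = \frac{9177}{\frac{383}{4}} = 9177 \cdot \frac{4}{383} = \frac{36708}{383}$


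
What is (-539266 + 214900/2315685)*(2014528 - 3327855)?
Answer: 328008664284795074/463137 ≈ 7.0823e+11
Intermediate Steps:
(-539266 + 214900/2315685)*(2014528 - 3327855) = (-539266 + 214900*(1/2315685))*(-1313327) = (-539266 + 42980/463137)*(-1313327) = -249753994462/463137*(-1313327) = 328008664284795074/463137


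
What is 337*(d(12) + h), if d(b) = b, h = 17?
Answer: 9773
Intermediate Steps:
337*(d(12) + h) = 337*(12 + 17) = 337*29 = 9773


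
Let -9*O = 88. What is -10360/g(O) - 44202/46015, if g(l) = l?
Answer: 535818603/506165 ≈ 1058.6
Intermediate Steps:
O = -88/9 (O = -⅑*88 = -88/9 ≈ -9.7778)
-10360/g(O) - 44202/46015 = -10360/(-88/9) - 44202/46015 = -10360*(-9/88) - 44202*1/46015 = 11655/11 - 44202/46015 = 535818603/506165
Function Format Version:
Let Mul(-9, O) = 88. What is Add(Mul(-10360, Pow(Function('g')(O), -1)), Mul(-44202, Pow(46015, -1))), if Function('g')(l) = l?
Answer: Rational(535818603, 506165) ≈ 1058.6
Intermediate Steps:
O = Rational(-88, 9) (O = Mul(Rational(-1, 9), 88) = Rational(-88, 9) ≈ -9.7778)
Add(Mul(-10360, Pow(Function('g')(O), -1)), Mul(-44202, Pow(46015, -1))) = Add(Mul(-10360, Pow(Rational(-88, 9), -1)), Mul(-44202, Pow(46015, -1))) = Add(Mul(-10360, Rational(-9, 88)), Mul(-44202, Rational(1, 46015))) = Add(Rational(11655, 11), Rational(-44202, 46015)) = Rational(535818603, 506165)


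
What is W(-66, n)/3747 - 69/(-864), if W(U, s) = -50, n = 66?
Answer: 23927/359712 ≈ 0.066517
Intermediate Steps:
W(-66, n)/3747 - 69/(-864) = -50/3747 - 69/(-864) = -50*1/3747 - 69*(-1/864) = -50/3747 + 23/288 = 23927/359712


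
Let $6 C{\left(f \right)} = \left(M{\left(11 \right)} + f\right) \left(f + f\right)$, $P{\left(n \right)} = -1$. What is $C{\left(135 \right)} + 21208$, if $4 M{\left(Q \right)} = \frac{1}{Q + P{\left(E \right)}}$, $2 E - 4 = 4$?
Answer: $\frac{218273}{8} \approx 27284.0$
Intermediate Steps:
$E = 4$ ($E = 2 + \frac{1}{2} \cdot 4 = 2 + 2 = 4$)
$M{\left(Q \right)} = \frac{1}{4 \left(-1 + Q\right)}$ ($M{\left(Q \right)} = \frac{1}{4 \left(Q - 1\right)} = \frac{1}{4 \left(-1 + Q\right)}$)
$C{\left(f \right)} = \frac{f \left(\frac{1}{40} + f\right)}{3}$ ($C{\left(f \right)} = \frac{\left(\frac{1}{4 \left(-1 + 11\right)} + f\right) \left(f + f\right)}{6} = \frac{\left(\frac{1}{4 \cdot 10} + f\right) 2 f}{6} = \frac{\left(\frac{1}{4} \cdot \frac{1}{10} + f\right) 2 f}{6} = \frac{\left(\frac{1}{40} + f\right) 2 f}{6} = \frac{2 f \left(\frac{1}{40} + f\right)}{6} = \frac{f \left(\frac{1}{40} + f\right)}{3}$)
$C{\left(135 \right)} + 21208 = \frac{1}{120} \cdot 135 \left(1 + 40 \cdot 135\right) + 21208 = \frac{1}{120} \cdot 135 \left(1 + 5400\right) + 21208 = \frac{1}{120} \cdot 135 \cdot 5401 + 21208 = \frac{48609}{8} + 21208 = \frac{218273}{8}$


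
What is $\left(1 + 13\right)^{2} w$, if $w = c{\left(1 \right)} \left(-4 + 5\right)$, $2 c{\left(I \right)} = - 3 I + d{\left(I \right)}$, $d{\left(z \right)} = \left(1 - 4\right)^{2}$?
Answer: $588$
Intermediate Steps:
$d{\left(z \right)} = 9$ ($d{\left(z \right)} = \left(-3\right)^{2} = 9$)
$c{\left(I \right)} = \frac{9}{2} - \frac{3 I}{2}$ ($c{\left(I \right)} = \frac{- 3 I + 9}{2} = \frac{9 - 3 I}{2} = \frac{9}{2} - \frac{3 I}{2}$)
$w = 3$ ($w = \left(\frac{9}{2} - \frac{3}{2}\right) \left(-4 + 5\right) = \left(\frac{9}{2} - \frac{3}{2}\right) 1 = 3 \cdot 1 = 3$)
$\left(1 + 13\right)^{2} w = \left(1 + 13\right)^{2} \cdot 3 = 14^{2} \cdot 3 = 196 \cdot 3 = 588$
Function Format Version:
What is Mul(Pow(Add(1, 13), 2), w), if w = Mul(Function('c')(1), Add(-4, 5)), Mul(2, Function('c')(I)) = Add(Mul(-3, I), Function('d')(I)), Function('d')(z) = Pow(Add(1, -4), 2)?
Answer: 588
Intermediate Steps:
Function('d')(z) = 9 (Function('d')(z) = Pow(-3, 2) = 9)
Function('c')(I) = Add(Rational(9, 2), Mul(Rational(-3, 2), I)) (Function('c')(I) = Mul(Rational(1, 2), Add(Mul(-3, I), 9)) = Mul(Rational(1, 2), Add(9, Mul(-3, I))) = Add(Rational(9, 2), Mul(Rational(-3, 2), I)))
w = 3 (w = Mul(Add(Rational(9, 2), Mul(Rational(-3, 2), 1)), Add(-4, 5)) = Mul(Add(Rational(9, 2), Rational(-3, 2)), 1) = Mul(3, 1) = 3)
Mul(Pow(Add(1, 13), 2), w) = Mul(Pow(Add(1, 13), 2), 3) = Mul(Pow(14, 2), 3) = Mul(196, 3) = 588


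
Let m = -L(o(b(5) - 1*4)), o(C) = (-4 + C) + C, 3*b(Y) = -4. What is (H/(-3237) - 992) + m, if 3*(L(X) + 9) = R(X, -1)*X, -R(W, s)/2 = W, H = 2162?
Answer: -24479309/29133 ≈ -840.26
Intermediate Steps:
b(Y) = -4/3 (b(Y) = (⅓)*(-4) = -4/3)
o(C) = -4 + 2*C
R(W, s) = -2*W
L(X) = -9 - 2*X²/3 (L(X) = -9 + ((-2*X)*X)/3 = -9 + (-2*X²)/3 = -9 - 2*X²/3)
m = 4115/27 (m = -(-9 - 2*(-4 + 2*(-4/3 - 1*4))²/3) = -(-9 - 2*(-4 + 2*(-4/3 - 4))²/3) = -(-9 - 2*(-4 + 2*(-16/3))²/3) = -(-9 - 2*(-4 - 32/3)²/3) = -(-9 - 2*(-44/3)²/3) = -(-9 - ⅔*1936/9) = -(-9 - 3872/27) = -1*(-4115/27) = 4115/27 ≈ 152.41)
(H/(-3237) - 992) + m = (2162/(-3237) - 992) + 4115/27 = (2162*(-1/3237) - 992) + 4115/27 = (-2162/3237 - 992) + 4115/27 = -3213266/3237 + 4115/27 = -24479309/29133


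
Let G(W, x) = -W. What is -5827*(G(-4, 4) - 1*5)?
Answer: 5827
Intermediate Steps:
-5827*(G(-4, 4) - 1*5) = -5827*(-1*(-4) - 1*5) = -5827*(4 - 5) = -5827*(-1) = 5827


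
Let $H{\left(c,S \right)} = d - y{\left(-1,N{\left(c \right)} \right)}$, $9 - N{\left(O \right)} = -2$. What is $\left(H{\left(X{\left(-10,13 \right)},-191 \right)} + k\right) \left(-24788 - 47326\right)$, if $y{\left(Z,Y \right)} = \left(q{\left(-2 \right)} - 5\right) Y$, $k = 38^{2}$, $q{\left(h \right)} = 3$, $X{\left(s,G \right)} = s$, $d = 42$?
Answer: $-108747912$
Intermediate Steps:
$N{\left(O \right)} = 11$ ($N{\left(O \right)} = 9 - -2 = 9 + 2 = 11$)
$k = 1444$
$y{\left(Z,Y \right)} = - 2 Y$ ($y{\left(Z,Y \right)} = \left(3 - 5\right) Y = - 2 Y$)
$H{\left(c,S \right)} = 64$ ($H{\left(c,S \right)} = 42 - \left(-2\right) 11 = 42 - -22 = 42 + 22 = 64$)
$\left(H{\left(X{\left(-10,13 \right)},-191 \right)} + k\right) \left(-24788 - 47326\right) = \left(64 + 1444\right) \left(-24788 - 47326\right) = 1508 \left(-72114\right) = -108747912$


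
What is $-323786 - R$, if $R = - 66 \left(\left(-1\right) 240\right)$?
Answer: $-339626$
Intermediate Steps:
$R = 15840$ ($R = \left(-66\right) \left(-240\right) = 15840$)
$-323786 - R = -323786 - 15840 = -339626$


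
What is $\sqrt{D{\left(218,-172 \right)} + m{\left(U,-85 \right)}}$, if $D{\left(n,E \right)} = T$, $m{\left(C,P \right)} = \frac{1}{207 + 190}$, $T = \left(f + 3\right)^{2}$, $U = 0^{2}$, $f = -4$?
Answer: $\frac{\sqrt{158006}}{397} \approx 1.0013$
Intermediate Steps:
$U = 0$
$T = 1$ ($T = \left(-4 + 3\right)^{2} = \left(-1\right)^{2} = 1$)
$m{\left(C,P \right)} = \frac{1}{397}$
$D{\left(n,E \right)} = 1$
$\sqrt{D{\left(218,-172 \right)} + m{\left(U,-85 \right)}} = \sqrt{1 + \frac{1}{397}} = \sqrt{\frac{398}{397}} = \frac{\sqrt{158006}}{397}$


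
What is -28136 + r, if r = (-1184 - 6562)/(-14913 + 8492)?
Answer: -180653510/6421 ≈ -28135.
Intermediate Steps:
r = 7746/6421 (r = -7746/(-6421) = -7746*(-1/6421) = 7746/6421 ≈ 1.2064)
-28136 + r = -28136 + 7746/6421 = -180653510/6421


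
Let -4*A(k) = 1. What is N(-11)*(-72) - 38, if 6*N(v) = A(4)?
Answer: -35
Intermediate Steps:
A(k) = -1/4 (A(k) = -1/4*1 = -1/4)
N(v) = -1/24 (N(v) = (1/6)*(-1/4) = -1/24)
N(-11)*(-72) - 38 = -1/24*(-72) - 38 = 3 - 38 = -35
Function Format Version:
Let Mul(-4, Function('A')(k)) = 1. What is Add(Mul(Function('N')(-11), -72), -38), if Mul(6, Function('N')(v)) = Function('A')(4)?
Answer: -35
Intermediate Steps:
Function('A')(k) = Rational(-1, 4) (Function('A')(k) = Mul(Rational(-1, 4), 1) = Rational(-1, 4))
Function('N')(v) = Rational(-1, 24) (Function('N')(v) = Mul(Rational(1, 6), Rational(-1, 4)) = Rational(-1, 24))
Add(Mul(Function('N')(-11), -72), -38) = Add(Mul(Rational(-1, 24), -72), -38) = Add(3, -38) = -35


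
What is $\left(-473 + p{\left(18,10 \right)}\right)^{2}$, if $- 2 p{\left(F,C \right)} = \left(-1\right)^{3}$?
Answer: $\frac{893025}{4} \approx 2.2326 \cdot 10^{5}$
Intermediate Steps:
$p{\left(F,C \right)} = \frac{1}{2}$ ($p{\left(F,C \right)} = - \frac{\left(-1\right)^{3}}{2} = \left(- \frac{1}{2}\right) \left(-1\right) = \frac{1}{2}$)
$\left(-473 + p{\left(18,10 \right)}\right)^{2} = \left(-473 + \frac{1}{2}\right)^{2} = \left(- \frac{945}{2}\right)^{2} = \frac{893025}{4}$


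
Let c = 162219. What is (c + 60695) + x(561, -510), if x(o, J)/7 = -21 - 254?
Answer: 220989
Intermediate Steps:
x(o, J) = -1925 (x(o, J) = 7*(-21 - 254) = 7*(-275) = -1925)
(c + 60695) + x(561, -510) = (162219 + 60695) - 1925 = 222914 - 1925 = 220989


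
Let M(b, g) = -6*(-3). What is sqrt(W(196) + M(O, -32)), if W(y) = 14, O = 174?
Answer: 4*sqrt(2) ≈ 5.6569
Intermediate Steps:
M(b, g) = 18
sqrt(W(196) + M(O, -32)) = sqrt(14 + 18) = sqrt(32) = 4*sqrt(2)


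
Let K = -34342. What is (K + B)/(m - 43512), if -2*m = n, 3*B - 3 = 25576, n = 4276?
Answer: 77447/136950 ≈ 0.56551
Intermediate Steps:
B = 25579/3 (B = 1 + (⅓)*25576 = 1 + 25576/3 = 25579/3 ≈ 8526.3)
m = -2138 (m = -½*4276 = -2138)
(K + B)/(m - 43512) = (-34342 + 25579/3)/(-2138 - 43512) = -77447/3/(-45650) = -77447/3*(-1/45650) = 77447/136950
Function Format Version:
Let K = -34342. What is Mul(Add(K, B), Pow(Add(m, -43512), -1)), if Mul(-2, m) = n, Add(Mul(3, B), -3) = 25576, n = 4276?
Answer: Rational(77447, 136950) ≈ 0.56551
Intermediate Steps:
B = Rational(25579, 3) (B = Add(1, Mul(Rational(1, 3), 25576)) = Add(1, Rational(25576, 3)) = Rational(25579, 3) ≈ 8526.3)
m = -2138 (m = Mul(Rational(-1, 2), 4276) = -2138)
Mul(Add(K, B), Pow(Add(m, -43512), -1)) = Mul(Add(-34342, Rational(25579, 3)), Pow(Add(-2138, -43512), -1)) = Mul(Rational(-77447, 3), Pow(-45650, -1)) = Mul(Rational(-77447, 3), Rational(-1, 45650)) = Rational(77447, 136950)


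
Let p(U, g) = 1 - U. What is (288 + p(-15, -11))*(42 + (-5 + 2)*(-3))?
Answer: 15504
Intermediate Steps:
(288 + p(-15, -11))*(42 + (-5 + 2)*(-3)) = (288 + (1 - 1*(-15)))*(42 + (-5 + 2)*(-3)) = (288 + (1 + 15))*(42 - 3*(-3)) = (288 + 16)*(42 + 9) = 304*51 = 15504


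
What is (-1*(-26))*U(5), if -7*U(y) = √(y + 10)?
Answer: -26*√15/7 ≈ -14.385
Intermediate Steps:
U(y) = -√(10 + y)/7 (U(y) = -√(y + 10)/7 = -√(10 + y)/7)
(-1*(-26))*U(5) = (-1*(-26))*(-√(10 + 5)/7) = 26*(-√15/7) = -26*√15/7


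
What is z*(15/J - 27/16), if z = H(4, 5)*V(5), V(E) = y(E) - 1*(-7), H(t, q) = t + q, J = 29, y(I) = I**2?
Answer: -9774/29 ≈ -337.03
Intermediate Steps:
H(t, q) = q + t
V(E) = 7 + E**2 (V(E) = E**2 - 1*(-7) = E**2 + 7 = 7 + E**2)
z = 288 (z = (5 + 4)*(7 + 5**2) = 9*(7 + 25) = 9*32 = 288)
z*(15/J - 27/16) = 288*(15/29 - 27/16) = 288*(-543/464) = -9774/29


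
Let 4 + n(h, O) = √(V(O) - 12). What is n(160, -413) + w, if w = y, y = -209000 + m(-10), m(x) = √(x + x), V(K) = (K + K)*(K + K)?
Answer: -209004 + 2*√170566 + 2*I*√5 ≈ -2.0818e+5 + 4.4721*I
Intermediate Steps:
V(K) = 4*K² (V(K) = (2*K)*(2*K) = 4*K²)
m(x) = √2*√x (m(x) = √(2*x) = √2*√x)
y = -209000 + 2*I*√5 (y = -209000 + √2*√(-10) = -209000 + √2*(I*√10) = -209000 + 2*I*√5 ≈ -2.09e+5 + 4.4721*I)
w = -209000 + 2*I*√5 ≈ -2.09e+5 + 4.4721*I
n(h, O) = -4 + √(-12 + 4*O²) (n(h, O) = -4 + √(4*O² - 12) = -4 + √(-12 + 4*O²))
n(160, -413) + w = (-4 + 2*√(-3 + (-413)²)) + (-209000 + 2*I*√5) = (-4 + 2*√(-3 + 170569)) + (-209000 + 2*I*√5) = (-4 + 2*√170566) + (-209000 + 2*I*√5) = -209004 + 2*√170566 + 2*I*√5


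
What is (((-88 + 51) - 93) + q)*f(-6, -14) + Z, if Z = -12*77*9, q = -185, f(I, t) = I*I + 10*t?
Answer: 24444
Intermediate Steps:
f(I, t) = I² + 10*t
Z = -8316 (Z = -924*9 = -8316)
(((-88 + 51) - 93) + q)*f(-6, -14) + Z = (((-88 + 51) - 93) - 185)*((-6)² + 10*(-14)) - 8316 = ((-37 - 93) - 185)*(36 - 140) - 8316 = (-130 - 185)*(-104) - 8316 = -315*(-104) - 8316 = 32760 - 8316 = 24444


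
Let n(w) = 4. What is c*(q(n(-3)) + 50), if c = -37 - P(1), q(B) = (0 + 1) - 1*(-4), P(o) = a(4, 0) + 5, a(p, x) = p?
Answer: -2530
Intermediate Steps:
P(o) = 9 (P(o) = 4 + 5 = 9)
q(B) = 5 (q(B) = 1 + 4 = 5)
c = -46 (c = -37 - 1*9 = -37 - 9 = -46)
c*(q(n(-3)) + 50) = -46*(5 + 50) = -46*55 = -2530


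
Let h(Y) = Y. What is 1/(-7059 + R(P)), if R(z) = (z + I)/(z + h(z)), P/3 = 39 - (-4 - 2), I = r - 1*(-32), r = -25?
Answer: -135/952894 ≈ -0.00014167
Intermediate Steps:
I = 7 (I = -25 - 1*(-32) = -25 + 32 = 7)
P = 135 (P = 3*(39 - (-4 - 2)) = 3*(39 - 1*(-6)) = 3*(39 + 6) = 3*45 = 135)
R(z) = (7 + z)/(2*z) (R(z) = (z + 7)/(z + z) = (7 + z)/((2*z)) = (7 + z)*(1/(2*z)) = (7 + z)/(2*z))
1/(-7059 + R(P)) = 1/(-7059 + (½)*(7 + 135)/135) = 1/(-7059 + (½)*(1/135)*142) = 1/(-7059 + 71/135) = 1/(-952894/135) = -135/952894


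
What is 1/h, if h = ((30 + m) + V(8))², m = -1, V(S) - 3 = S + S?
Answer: 1/2304 ≈ 0.00043403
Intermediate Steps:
V(S) = 3 + 2*S (V(S) = 3 + (S + S) = 3 + 2*S)
h = 2304 (h = ((30 - 1) + (3 + 2*8))² = (29 + (3 + 16))² = (29 + 19)² = 48² = 2304)
1/h = 1/2304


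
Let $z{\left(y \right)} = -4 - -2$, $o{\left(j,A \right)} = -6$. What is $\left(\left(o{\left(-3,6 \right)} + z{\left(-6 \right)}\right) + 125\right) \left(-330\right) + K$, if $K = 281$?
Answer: $-38329$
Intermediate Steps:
$z{\left(y \right)} = -2$ ($z{\left(y \right)} = -4 + 2 = -2$)
$\left(\left(o{\left(-3,6 \right)} + z{\left(-6 \right)}\right) + 125\right) \left(-330\right) + K = \left(\left(-6 - 2\right) + 125\right) \left(-330\right) + 281 = \left(-8 + 125\right) \left(-330\right) + 281 = 117 \left(-330\right) + 281 = -38610 + 281 = -38329$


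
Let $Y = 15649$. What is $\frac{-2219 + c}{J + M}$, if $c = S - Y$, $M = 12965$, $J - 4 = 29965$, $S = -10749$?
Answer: $- \frac{28617}{42934} \approx -0.66653$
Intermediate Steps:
$J = 29969$ ($J = 4 + 29965 = 29969$)
$c = -26398$ ($c = -10749 - 15649 = -26398$)
$\frac{-2219 + c}{J + M} = \frac{-2219 - 26398}{29969 + 12965} = - \frac{28617}{42934}$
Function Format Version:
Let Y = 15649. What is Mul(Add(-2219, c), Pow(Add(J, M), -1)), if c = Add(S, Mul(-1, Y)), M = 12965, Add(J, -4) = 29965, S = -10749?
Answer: Rational(-28617, 42934) ≈ -0.66653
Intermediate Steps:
J = 29969 (J = Add(4, 29965) = 29969)
c = -26398 (c = Add(-10749, Mul(-1, 15649)) = Add(-10749, -15649) = -26398)
Mul(Add(-2219, c), Pow(Add(J, M), -1)) = Mul(Add(-2219, -26398), Pow(Add(29969, 12965), -1)) = Mul(-28617, Pow(42934, -1)) = Mul(-28617, Rational(1, 42934)) = Rational(-28617, 42934)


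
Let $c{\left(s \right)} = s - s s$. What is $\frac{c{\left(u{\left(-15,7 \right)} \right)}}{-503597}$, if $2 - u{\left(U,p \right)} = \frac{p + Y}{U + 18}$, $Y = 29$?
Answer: $\frac{110}{503597} \approx 0.00021843$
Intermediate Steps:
$u{\left(U,p \right)} = 2 - \frac{29 + p}{18 + U}$ ($u{\left(U,p \right)} = 2 - \frac{p + 29}{U + 18} = 2 - \frac{29 + p}{18 + U}$)
$c{\left(s \right)} = s - s^{2}$
$\frac{c{\left(u{\left(-15,7 \right)} \right)}}{-503597} = \frac{\frac{7 - 7 + 2 \left(-15\right)}{18 - 15} \left(1 - \frac{7 - 7 + 2 \left(-15\right)}{18 - 15}\right)}{-503597} = \frac{7 - 7 - 30}{3} \left(1 - \frac{7 - 7 - 30}{3}\right) \left(- \frac{1}{503597}\right) = \frac{1}{3} \left(-30\right) \left(1 - \frac{1}{3} \left(-30\right)\right) \left(- \frac{1}{503597}\right) = - 10 \left(1 - -10\right) \left(- \frac{1}{503597}\right) = - 10 \left(1 + 10\right) \left(- \frac{1}{503597}\right) = \left(-10\right) 11 \left(- \frac{1}{503597}\right) = \left(-110\right) \left(- \frac{1}{503597}\right) = \frac{110}{503597}$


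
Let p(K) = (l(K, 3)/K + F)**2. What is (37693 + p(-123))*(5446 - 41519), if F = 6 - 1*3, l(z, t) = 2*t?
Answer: -2286183153902/1681 ≈ -1.3600e+9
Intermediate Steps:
F = 3 (F = 6 - 3 = 3)
p(K) = (3 + 6/K)**2 (p(K) = ((2*3)/K + 3)**2 = (6/K + 3)**2 = (3 + 6/K)**2)
(37693 + p(-123))*(5446 - 41519) = (37693 + 9*(2 - 123)**2/(-123)**2)*(5446 - 41519) = (37693 + 9*(1/15129)*(-121)**2)*(-36073) = (37693 + 9*(1/15129)*14641)*(-36073) = (37693 + 14641/1681)*(-36073) = (63376574/1681)*(-36073) = -2286183153902/1681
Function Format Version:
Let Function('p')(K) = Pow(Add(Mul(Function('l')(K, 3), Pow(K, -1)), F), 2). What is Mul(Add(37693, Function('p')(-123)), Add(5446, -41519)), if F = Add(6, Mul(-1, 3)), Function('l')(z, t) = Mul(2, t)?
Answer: Rational(-2286183153902, 1681) ≈ -1.3600e+9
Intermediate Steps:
F = 3 (F = Add(6, -3) = 3)
Function('p')(K) = Pow(Add(3, Mul(6, Pow(K, -1))), 2) (Function('p')(K) = Pow(Add(Mul(Mul(2, 3), Pow(K, -1)), 3), 2) = Pow(Add(Mul(6, Pow(K, -1)), 3), 2) = Pow(Add(3, Mul(6, Pow(K, -1))), 2))
Mul(Add(37693, Function('p')(-123)), Add(5446, -41519)) = Mul(Add(37693, Mul(9, Pow(-123, -2), Pow(Add(2, -123), 2))), Add(5446, -41519)) = Mul(Add(37693, Mul(9, Rational(1, 15129), Pow(-121, 2))), -36073) = Mul(Add(37693, Mul(9, Rational(1, 15129), 14641)), -36073) = Mul(Add(37693, Rational(14641, 1681)), -36073) = Mul(Rational(63376574, 1681), -36073) = Rational(-2286183153902, 1681)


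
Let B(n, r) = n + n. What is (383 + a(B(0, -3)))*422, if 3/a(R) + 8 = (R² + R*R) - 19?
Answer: 1454212/9 ≈ 1.6158e+5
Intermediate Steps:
B(n, r) = 2*n
a(R) = 3/(-27 + 2*R²) (a(R) = 3/(-8 + ((R² + R*R) - 19)) = 3/(-8 + ((R² + R²) - 19)) = 3/(-8 + (2*R² - 19)) = 3/(-8 + (-19 + 2*R²)) = 3/(-27 + 2*R²))
(383 + a(B(0, -3)))*422 = (383 + 3/(-27 + 2*(2*0)²))*422 = (383 + 3/(-27 + 2*0²))*422 = (383 + 3/(-27 + 2*0))*422 = (383 + 3/(-27 + 0))*422 = (383 + 3/(-27))*422 = (383 + 3*(-1/27))*422 = (383 - ⅑)*422 = (3446/9)*422 = 1454212/9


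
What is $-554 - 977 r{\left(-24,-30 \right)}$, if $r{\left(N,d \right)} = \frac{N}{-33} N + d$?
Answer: $\frac{503900}{11} \approx 45809.0$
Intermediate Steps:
$r{\left(N,d \right)} = d - \frac{N^{2}}{33}$ ($r{\left(N,d \right)} = N \left(- \frac{1}{33}\right) N + d = - \frac{N}{33} N + d = - \frac{N^{2}}{33} + d = d - \frac{N^{2}}{33}$)
$-554 - 977 r{\left(-24,-30 \right)} = -554 - 977 \left(-30 - \frac{\left(-24\right)^{2}}{33}\right) = -554 - 977 \left(-30 - \frac{192}{11}\right) = -554 - - \frac{509994}{11} = -554 + \frac{509994}{11} = \frac{503900}{11}$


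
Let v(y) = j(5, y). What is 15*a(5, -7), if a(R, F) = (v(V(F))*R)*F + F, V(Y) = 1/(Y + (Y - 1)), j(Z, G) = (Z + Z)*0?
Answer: -105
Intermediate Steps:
j(Z, G) = 0 (j(Z, G) = (2*Z)*0 = 0)
V(Y) = 1/(-1 + 2*Y) (V(Y) = 1/(Y + (-1 + Y)) = 1/(-1 + 2*Y))
v(y) = 0
a(R, F) = F (a(R, F) = (0*R)*F + F = 0*F + F = 0 + F = F)
15*a(5, -7) = 15*(-7) = -105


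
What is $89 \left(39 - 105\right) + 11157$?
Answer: $5283$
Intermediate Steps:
$89 \left(39 - 105\right) + 11157 = 89 \left(-66\right) + 11157 = -5874 + 11157 = 5283$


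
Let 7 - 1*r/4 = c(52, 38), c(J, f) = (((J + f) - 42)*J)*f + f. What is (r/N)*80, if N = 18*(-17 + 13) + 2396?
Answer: -7590320/581 ≈ -13064.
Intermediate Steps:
c(J, f) = f + J*f*(-42 + J + f) (c(J, f) = ((-42 + J + f)*J)*f + f = (J*(-42 + J + f))*f + f = J*f*(-42 + J + f) + f = f + J*f*(-42 + J + f))
N = 2324 (N = 18*(-4) + 2396 = -72 + 2396 = 2324)
r = -379516 (r = 28 - 152*(1 + 52² - 42*52 + 52*38) = 28 - 152*(1 + 2704 - 2184 + 1976) = 28 - 152*2497 = 28 - 4*94886 = 28 - 379544 = -379516)
(r/N)*80 = -379516/2324*80 = -379516*1/2324*80 = -94879/581*80 = -7590320/581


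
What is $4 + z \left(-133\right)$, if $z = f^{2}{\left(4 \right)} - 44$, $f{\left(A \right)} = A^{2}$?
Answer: $-28192$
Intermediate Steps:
$z = 212$ ($z = \left(4^{2}\right)^{2} - 44 = 16^{2} - 44 = 256 - 44 = 212$)
$4 + z \left(-133\right) = 4 + 212 \left(-133\right) = 4 - 28196 = -28192$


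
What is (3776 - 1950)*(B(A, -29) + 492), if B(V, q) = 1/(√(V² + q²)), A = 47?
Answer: 898392 + 913*√122/305 ≈ 8.9843e+5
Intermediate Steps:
B(V, q) = (V² + q²)^(-½)
(3776 - 1950)*(B(A, -29) + 492) = (3776 - 1950)*((47² + (-29)²)^(-½) + 492) = 1826*((2209 + 841)^(-½) + 492) = 1826*(3050^(-½) + 492) = 1826*(√122/610 + 492) = 1826*(492 + √122/610) = 898392 + 913*√122/305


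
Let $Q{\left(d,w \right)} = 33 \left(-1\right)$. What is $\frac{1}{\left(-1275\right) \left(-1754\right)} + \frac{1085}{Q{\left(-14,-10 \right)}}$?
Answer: $- \frac{269604413}{8199950} \approx -32.879$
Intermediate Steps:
$Q{\left(d,w \right)} = -33$
$\frac{1}{\left(-1275\right) \left(-1754\right)} + \frac{1085}{Q{\left(-14,-10 \right)}} = \frac{1}{\left(-1275\right) \left(-1754\right)} + \frac{1085}{-33} = \left(- \frac{1}{1275}\right) \left(- \frac{1}{1754}\right) + 1085 \left(- \frac{1}{33}\right) = \frac{1}{2236350} - \frac{1085}{33} = - \frac{269604413}{8199950}$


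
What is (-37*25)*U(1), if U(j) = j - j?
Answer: 0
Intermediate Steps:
U(j) = 0
(-37*25)*U(1) = -37*25*0 = -925*0 = 0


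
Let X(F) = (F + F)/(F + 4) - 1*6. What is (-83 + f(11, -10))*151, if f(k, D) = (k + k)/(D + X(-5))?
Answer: -39260/3 ≈ -13087.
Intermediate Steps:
X(F) = -6 + 2*F/(4 + F) (X(F) = (2*F)/(4 + F) - 6 = 2*F/(4 + F) - 6 = -6 + 2*F/(4 + F))
f(k, D) = 2*k/(4 + D) (f(k, D) = (k + k)/(D + 4*(-6 - 1*(-5))/(4 - 5)) = (2*k)/(D + 4*(-6 + 5)/(-1)) = (2*k)/(D + 4*(-1)*(-1)) = (2*k)/(D + 4) = (2*k)/(4 + D) = 2*k/(4 + D))
(-83 + f(11, -10))*151 = (-83 + 2*11/(4 - 10))*151 = (-83 + 2*11/(-6))*151 = (-83 + 2*11*(-1/6))*151 = (-83 - 11/3)*151 = -260/3*151 = -39260/3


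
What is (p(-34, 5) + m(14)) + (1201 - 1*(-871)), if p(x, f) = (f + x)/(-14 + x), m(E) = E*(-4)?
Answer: 96797/48 ≈ 2016.6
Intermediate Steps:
m(E) = -4*E
p(x, f) = (f + x)/(-14 + x)
(p(-34, 5) + m(14)) + (1201 - 1*(-871)) = ((5 - 34)/(-14 - 34) - 4*14) + (1201 - 1*(-871)) = (-29/(-48) - 56) + (1201 + 871) = (-1/48*(-29) - 56) + 2072 = (29/48 - 56) + 2072 = -2659/48 + 2072 = 96797/48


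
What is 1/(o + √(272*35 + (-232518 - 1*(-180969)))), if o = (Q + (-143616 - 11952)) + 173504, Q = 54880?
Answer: 72816/5302211885 - I*√42029/5302211885 ≈ 1.3733e-5 - 3.8665e-8*I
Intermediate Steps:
o = 72816 (o = (54880 + (-143616 - 11952)) + 173504 = (54880 - 155568) + 173504 = -100688 + 173504 = 72816)
1/(o + √(272*35 + (-232518 - 1*(-180969)))) = 1/(72816 + √(272*35 + (-232518 - 1*(-180969)))) = 1/(72816 + √(9520 + (-232518 + 180969))) = 1/(72816 + √(9520 - 51549)) = 1/(72816 + √(-42029)) = 1/(72816 + I*√42029)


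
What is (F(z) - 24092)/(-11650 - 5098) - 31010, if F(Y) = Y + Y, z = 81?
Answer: -259665775/8374 ≈ -31009.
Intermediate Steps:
F(Y) = 2*Y
(F(z) - 24092)/(-11650 - 5098) - 31010 = (2*81 - 24092)/(-11650 - 5098) - 31010 = (162 - 24092)/(-16748) - 31010 = -23930*(-1/16748) - 31010 = 11965/8374 - 31010 = -259665775/8374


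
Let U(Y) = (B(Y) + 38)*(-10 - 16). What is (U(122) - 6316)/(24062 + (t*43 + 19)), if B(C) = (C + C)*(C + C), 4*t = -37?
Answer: -6220960/94733 ≈ -65.668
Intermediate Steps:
t = -37/4 (t = (¼)*(-37) = -37/4 ≈ -9.2500)
B(C) = 4*C² (B(C) = (2*C)*(2*C) = 4*C²)
U(Y) = -988 - 104*Y² (U(Y) = (4*Y² + 38)*(-10 - 16) = (38 + 4*Y²)*(-26) = -988 - 104*Y²)
(U(122) - 6316)/(24062 + (t*43 + 19)) = ((-988 - 104*122²) - 6316)/(24062 + (-37/4*43 + 19)) = ((-988 - 104*14884) - 6316)/(24062 + (-1591/4 + 19)) = ((-988 - 1547936) - 6316)/(24062 - 1515/4) = (-1548924 - 6316)/(94733/4) = -1555240*4/94733 = -6220960/94733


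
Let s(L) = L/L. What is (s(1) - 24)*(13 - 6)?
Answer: -161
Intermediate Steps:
s(L) = 1
(s(1) - 24)*(13 - 6) = (1 - 24)*(13 - 6) = -23*7 = -161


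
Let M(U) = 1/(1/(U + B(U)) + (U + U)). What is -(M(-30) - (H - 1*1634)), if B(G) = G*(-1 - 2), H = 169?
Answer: -5272475/3599 ≈ -1465.0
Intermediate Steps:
B(G) = -3*G (B(G) = G*(-3) = -3*G)
M(U) = 1/(2*U - 1/(2*U)) (M(U) = 1/(1/(U - 3*U) + (U + U)) = 1/(1/(-2*U) + 2*U) = 1/(-1/(2*U) + 2*U) = 1/(2*U - 1/(2*U)))
-(M(-30) - (H - 1*1634)) = -(2*(-30)/(-1 + 4*(-30)²) - (169 - 1*1634)) = -(2*(-30)/(-1 + 4*900) - (169 - 1634)) = -(2*(-30)/(-1 + 3600) - 1*(-1465)) = -(2*(-30)/3599 + 1465) = -(2*(-30)*(1/3599) + 1465) = -(-60/3599 + 1465) = -1*5272475/3599 = -5272475/3599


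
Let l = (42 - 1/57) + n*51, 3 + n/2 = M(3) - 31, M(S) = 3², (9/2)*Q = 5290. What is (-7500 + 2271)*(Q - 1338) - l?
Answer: 48560011/57 ≈ 8.5193e+5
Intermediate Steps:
Q = 10580/9 (Q = (2/9)*5290 = 10580/9 ≈ 1175.6)
M(S) = 9
n = -50 (n = -6 + 2*(9 - 31) = -6 + 2*(-22) = -6 - 44 = -50)
l = -142957/57 (l = (42 - 1/57) - 50*51 = (42 - 1*1/57) - 2550 = (42 - 1/57) - 2550 = 2393/57 - 2550 = -142957/57 ≈ -2508.0)
(-7500 + 2271)*(Q - 1338) - l = (-7500 + 2271)*(10580/9 - 1338) - 1*(-142957/57) = -5229*(-1462/9) + 142957/57 = 849422 + 142957/57 = 48560011/57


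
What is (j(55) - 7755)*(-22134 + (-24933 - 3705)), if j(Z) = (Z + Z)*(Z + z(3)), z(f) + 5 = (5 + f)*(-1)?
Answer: 159170220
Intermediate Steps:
z(f) = -10 - f (z(f) = -5 + (5 + f)*(-1) = -5 + (-5 - f) = -10 - f)
j(Z) = 2*Z*(-13 + Z) (j(Z) = (Z + Z)*(Z + (-10 - 1*3)) = (2*Z)*(Z + (-10 - 3)) = (2*Z)*(Z - 13) = (2*Z)*(-13 + Z) = 2*Z*(-13 + Z))
(j(55) - 7755)*(-22134 + (-24933 - 3705)) = (2*55*(-13 + 55) - 7755)*(-22134 + (-24933 - 3705)) = (2*55*42 - 7755)*(-22134 - 28638) = (4620 - 7755)*(-50772) = -3135*(-50772) = 159170220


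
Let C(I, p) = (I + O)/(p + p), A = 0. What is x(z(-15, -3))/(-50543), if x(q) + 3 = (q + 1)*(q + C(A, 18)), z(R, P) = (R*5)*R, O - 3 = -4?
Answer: -22800883/909774 ≈ -25.062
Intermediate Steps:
O = -1 (O = 3 - 4 = -1)
C(I, p) = (-1 + I)/(2*p) (C(I, p) = (I - 1)/(p + p) = (-1 + I)/((2*p)) = (-1 + I)*(1/(2*p)) = (-1 + I)/(2*p))
z(R, P) = 5*R**2 (z(R, P) = (5*R)*R = 5*R**2)
x(q) = -3 + (1 + q)*(-1/36 + q) (x(q) = -3 + (q + 1)*(q + (1/2)*(-1 + 0)/18) = -3 + (1 + q)*(q + (1/2)*(1/18)*(-1)) = -3 + (1 + q)*(q - 1/36) = -3 + (1 + q)*(-1/36 + q))
x(z(-15, -3))/(-50543) = (-109/36 + (5*(-15)**2)**2 + 35*(5*(-15)**2)/36)/(-50543) = (-109/36 + (5*225)**2 + 35*(5*225)/36)*(-1/50543) = (-109/36 + 1125**2 + (35/36)*1125)*(-1/50543) = (-109/36 + 1265625 + 4375/4)*(-1/50543) = (22800883/18)*(-1/50543) = -22800883/909774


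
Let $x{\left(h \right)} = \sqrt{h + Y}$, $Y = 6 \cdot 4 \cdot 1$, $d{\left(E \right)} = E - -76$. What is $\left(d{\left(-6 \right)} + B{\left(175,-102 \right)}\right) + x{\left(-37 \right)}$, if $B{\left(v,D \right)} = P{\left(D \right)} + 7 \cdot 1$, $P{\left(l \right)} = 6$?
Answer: $83 + i \sqrt{13} \approx 83.0 + 3.6056 i$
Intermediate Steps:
$d{\left(E \right)} = 76 + E$ ($d{\left(E \right)} = E + 76 = 76 + E$)
$Y = 24$ ($Y = 24 \cdot 1 = 24$)
$B{\left(v,D \right)} = 13$ ($B{\left(v,D \right)} = 6 + 7 \cdot 1 = 6 + 7 = 13$)
$x{\left(h \right)} = \sqrt{24 + h}$ ($x{\left(h \right)} = \sqrt{h + 24} = \sqrt{24 + h}$)
$\left(d{\left(-6 \right)} + B{\left(175,-102 \right)}\right) + x{\left(-37 \right)} = \left(\left(76 - 6\right) + 13\right) + \sqrt{24 - 37} = \left(70 + 13\right) + \sqrt{-13} = 83 + i \sqrt{13}$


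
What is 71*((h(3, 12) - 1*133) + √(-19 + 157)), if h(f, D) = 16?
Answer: -8307 + 71*√138 ≈ -7472.9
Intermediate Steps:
71*((h(3, 12) - 1*133) + √(-19 + 157)) = 71*((16 - 1*133) + √(-19 + 157)) = 71*((16 - 133) + √138) = 71*(-117 + √138) = -8307 + 71*√138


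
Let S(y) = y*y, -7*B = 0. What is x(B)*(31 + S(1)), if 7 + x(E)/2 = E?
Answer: -448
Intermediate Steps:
B = 0 (B = -⅐*0 = 0)
x(E) = -14 + 2*E
S(y) = y²
x(B)*(31 + S(1)) = (-14 + 2*0)*(31 + 1²) = (-14 + 0)*(31 + 1) = -14*32 = -448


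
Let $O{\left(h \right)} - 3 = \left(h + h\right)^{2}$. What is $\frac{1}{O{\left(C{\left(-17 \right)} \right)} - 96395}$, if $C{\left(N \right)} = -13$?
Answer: $- \frac{1}{95716} \approx -1.0448 \cdot 10^{-5}$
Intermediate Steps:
$O{\left(h \right)} = 3 + 4 h^{2}$ ($O{\left(h \right)} = 3 + \left(h + h\right)^{2} = 3 + \left(2 h\right)^{2} = 3 + 4 h^{2}$)
$\frac{1}{O{\left(C{\left(-17 \right)} \right)} - 96395} = \frac{1}{\left(3 + 4 \left(-13\right)^{2}\right) - 96395} = \frac{1}{\left(3 + 4 \cdot 169\right) - 96395} = \frac{1}{\left(3 + 676\right) - 96395} = \frac{1}{679 - 96395} = \frac{1}{-95716} = - \frac{1}{95716}$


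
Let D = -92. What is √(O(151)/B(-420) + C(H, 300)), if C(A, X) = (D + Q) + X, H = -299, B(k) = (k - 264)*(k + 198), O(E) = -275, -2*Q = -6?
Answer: √135143256354/25308 ≈ 14.526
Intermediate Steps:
Q = 3 (Q = -½*(-6) = 3)
B(k) = (-264 + k)*(198 + k)
C(A, X) = -89 + X (C(A, X) = (-92 + 3) + X = -89 + X)
√(O(151)/B(-420) + C(H, 300)) = √(-275/(-52272 + (-420)² - 66*(-420)) + (-89 + 300)) = √(-275/(-52272 + 176400 + 27720) + 211) = √(-275/151848 + 211) = √(32039653/151848) = √135143256354/25308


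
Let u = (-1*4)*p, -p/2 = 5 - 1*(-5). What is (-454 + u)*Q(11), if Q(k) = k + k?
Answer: -8228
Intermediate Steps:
p = -20 (p = -2*(5 - 1*(-5)) = -2*(5 + 5) = -2*10 = -20)
u = 80 (u = -1*4*(-20) = -4*(-20) = 80)
Q(k) = 2*k
(-454 + u)*Q(11) = (-454 + 80)*(2*11) = -374*22 = -8228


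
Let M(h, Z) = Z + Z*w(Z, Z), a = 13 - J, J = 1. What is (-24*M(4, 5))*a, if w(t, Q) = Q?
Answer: -8640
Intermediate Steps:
a = 12 (a = 13 - 1*1 = 13 - 1 = 12)
M(h, Z) = Z + Z**2 (M(h, Z) = Z + Z*Z = Z + Z**2)
(-24*M(4, 5))*a = -120*(1 + 5)*12 = -120*6*12 = -24*30*12 = -720*12 = -8640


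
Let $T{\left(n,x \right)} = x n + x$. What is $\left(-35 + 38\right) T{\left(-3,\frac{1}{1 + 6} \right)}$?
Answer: $- \frac{6}{7} \approx -0.85714$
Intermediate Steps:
$T{\left(n,x \right)} = x + n x$ ($T{\left(n,x \right)} = n x + x = x + n x$)
$\left(-35 + 38\right) T{\left(-3,\frac{1}{1 + 6} \right)} = \left(-35 + 38\right) \frac{1 - 3}{1 + 6} = 3 \cdot \frac{1}{7} \left(-2\right) = 3 \left(- \frac{2}{7}\right) = - \frac{6}{7}$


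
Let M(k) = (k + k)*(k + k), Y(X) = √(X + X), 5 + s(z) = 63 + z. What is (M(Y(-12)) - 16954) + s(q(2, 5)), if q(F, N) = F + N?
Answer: -16985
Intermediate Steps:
s(z) = 58 + z (s(z) = -5 + (63 + z) = 58 + z)
Y(X) = √2*√X (Y(X) = √(2*X) = √2*√X)
M(k) = 4*k² (M(k) = (2*k)*(2*k) = 4*k²)
(M(Y(-12)) - 16954) + s(q(2, 5)) = (4*(√2*√(-12))² - 16954) + (58 + (2 + 5)) = (4*(√2*(2*I*√3))² - 16954) + (58 + 7) = (4*(2*I*√6)² - 16954) + 65 = (4*(-24) - 16954) + 65 = (-96 - 16954) + 65 = -17050 + 65 = -16985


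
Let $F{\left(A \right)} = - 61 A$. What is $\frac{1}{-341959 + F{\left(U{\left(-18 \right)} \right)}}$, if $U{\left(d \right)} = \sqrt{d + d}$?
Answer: $- \frac{341959}{116936091637} + \frac{366 i}{116936091637} \approx -2.9243 \cdot 10^{-6} + 3.1299 \cdot 10^{-9} i$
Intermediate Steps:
$U{\left(d \right)} = \sqrt{2} \sqrt{d}$ ($U{\left(d \right)} = \sqrt{2 d} = \sqrt{2} \sqrt{d}$)
$\frac{1}{-341959 + F{\left(U{\left(-18 \right)} \right)}} = \frac{1}{-341959 - 61 \sqrt{2} \sqrt{-18}} = \frac{1}{-341959 - 61 \sqrt{2} \cdot 3 i \sqrt{2}} = \frac{1}{-341959 - 61 \cdot 6 i} = \frac{1}{-341959 - 366 i} = \frac{-341959 + 366 i}{116936091637}$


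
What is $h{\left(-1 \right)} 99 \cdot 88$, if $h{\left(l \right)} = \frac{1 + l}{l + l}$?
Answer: $0$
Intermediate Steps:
$h{\left(l \right)} = \frac{1 + l}{2 l}$
$h{\left(-1 \right)} 99 \cdot 88 = \frac{1 - 1}{2 \left(-1\right)} 99 \cdot 88 = \frac{1}{2} \left(-1\right) 0 \cdot 99 \cdot 88 = 0 \cdot 99 \cdot 88 = 0 \cdot 88 = 0$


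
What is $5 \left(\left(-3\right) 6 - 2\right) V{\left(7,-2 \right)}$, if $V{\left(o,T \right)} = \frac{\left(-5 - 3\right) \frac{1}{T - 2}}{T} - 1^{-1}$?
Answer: $200$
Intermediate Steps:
$V{\left(o,T \right)} = -1 - \frac{8}{T \left(-2 + T\right)}$ ($V{\left(o,T \right)} = \frac{\left(-8\right) \frac{1}{-2 + T}}{T} - 1 = - \frac{8}{T \left(-2 + T\right)} - 1 = -1 - \frac{8}{T \left(-2 + T\right)}$)
$5 \left(\left(-3\right) 6 - 2\right) V{\left(7,-2 \right)} = 5 \left(\left(-3\right) 6 - 2\right) \frac{-8 - \left(-2\right)^{2} + 2 \left(-2\right)}{\left(-2\right) \left(-2 - 2\right)} = 5 \left(-18 - 2\right) \left(- \frac{-8 - 4 - 4}{2 \left(-4\right)}\right) = 5 \left(-20\right) \left(\left(- \frac{1}{2}\right) \left(- \frac{1}{4}\right) \left(-8 - 4 - 4\right)\right) = - 100 \left(\left(- \frac{1}{2}\right) \left(- \frac{1}{4}\right) \left(-16\right)\right) = \left(-100\right) \left(-2\right) = 200$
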